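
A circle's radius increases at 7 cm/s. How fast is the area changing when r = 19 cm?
266π cm²/s

A = πr²
dA/dt = 2πr · dr/dt = 2π(19)(7) = 266π cm²/s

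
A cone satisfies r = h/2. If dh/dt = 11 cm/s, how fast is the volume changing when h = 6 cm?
99π cm³/s

V = (1/3)π(h/2)²h = πh³/12
dV/dt = πh²/4 · 11
At h = 6: dV/dt = 99π cm³/s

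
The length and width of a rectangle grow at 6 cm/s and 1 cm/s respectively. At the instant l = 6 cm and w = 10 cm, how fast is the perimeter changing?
14 cm/s

P = 2(l + w)
dP/dt = 2(dl/dt + dw/dt) = 2(6 + 1) = 14 cm/s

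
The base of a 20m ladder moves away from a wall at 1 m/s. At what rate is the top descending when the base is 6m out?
3√91/91 ≈ 0.3145 m/s

x² + y² = 20²
2x·dx/dt + 2y·dy/dt = 0
dy/dt = -x/y · dx/dt = -6/(2√91) · 1 = -3√91/91 m/s
The top is descending at 3√91/91 ≈ 0.3145 m/s.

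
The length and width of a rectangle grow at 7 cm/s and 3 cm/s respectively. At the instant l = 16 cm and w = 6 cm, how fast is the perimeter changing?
20 cm/s

P = 2(l + w)
dP/dt = 2(dl/dt + dw/dt) = 2(7 + 3) = 20 cm/s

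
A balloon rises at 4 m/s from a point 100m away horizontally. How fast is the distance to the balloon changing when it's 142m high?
284√7541/7541 ≈ 3.27 m/s

z² = 100² + y²
z = √(100² + 142²) = 2√7541
dz/dt = y/z · dy/dt = 142/(2√7541) · 4 = 284√7541/7541 ≈ 3.27 m/s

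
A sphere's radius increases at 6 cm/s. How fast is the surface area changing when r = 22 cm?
1056π cm²/s

S = 4πr²
dS/dt = dS/dr · dr/dt = 8πr · 6
At r = 22: dS/dt = 1056π cm²/s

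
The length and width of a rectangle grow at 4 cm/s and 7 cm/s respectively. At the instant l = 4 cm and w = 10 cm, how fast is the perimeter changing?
22 cm/s

P = 2(l + w)
dP/dt = 2(dl/dt + dw/dt) = 2(4 + 7) = 22 cm/s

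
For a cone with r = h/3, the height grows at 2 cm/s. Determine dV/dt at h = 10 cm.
200π/9 cm³/s

V = (1/3)π(h/3)²h = πh³/27
dV/dt = πh²/9 · 2
At h = 10: dV/dt = 200π/9 cm³/s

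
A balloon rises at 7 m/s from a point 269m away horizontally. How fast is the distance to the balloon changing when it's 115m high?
805√85586/85586 ≈ 2.752 m/s

z² = 269² + y²
z = √(269² + 115²) = √85586
dz/dt = y/z · dy/dt = 115/√85586 · 7 = 805√85586/85586 ≈ 2.752 m/s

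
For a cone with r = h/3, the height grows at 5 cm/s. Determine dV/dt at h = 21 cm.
245π cm³/s

V = (1/3)π(h/3)²h = πh³/27
dV/dt = πh²/9 · 5
At h = 21: dV/dt = 245π cm³/s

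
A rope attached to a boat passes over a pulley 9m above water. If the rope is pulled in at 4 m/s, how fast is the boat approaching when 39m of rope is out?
13√10/10 ≈ 4.111 m/s

rope² = x² + 9²
x = √(39² - 9²) = 12√10
dx/dt = (rope/x) · d(rope)/dt = (39/(12√10)) · (-4) = -13√10/10 m/s
The boat approaches at 13√10/10 ≈ 4.111 m/s.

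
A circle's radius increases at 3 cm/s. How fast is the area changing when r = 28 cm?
168π cm²/s

A = πr²
dA/dt = 2πr · dr/dt = 2π(28)(3) = 168π cm²/s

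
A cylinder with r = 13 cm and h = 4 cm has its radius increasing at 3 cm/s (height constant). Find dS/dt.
180π cm²/s

S = 2πrh + 2πr² (lateral + bases)
dS/dt = (2πh + 4πr)·dr/dt = (2π·4 + 4π·13)·3
= 180π cm²/s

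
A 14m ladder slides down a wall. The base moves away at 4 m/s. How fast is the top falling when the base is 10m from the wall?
5√6/3 ≈ 4.082 m/s

x² + y² = 14²
2x·dx/dt + 2y·dy/dt = 0
dy/dt = -x/y · dx/dt = -10/(4√6) · 4 = -5√6/3 m/s
The top is descending at 5√6/3 ≈ 4.082 m/s.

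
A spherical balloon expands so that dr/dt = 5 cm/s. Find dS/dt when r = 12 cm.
480π cm²/s

S = 4πr²
dS/dt = dS/dr · dr/dt = 8πr · 5
At r = 12: dS/dt = 480π cm²/s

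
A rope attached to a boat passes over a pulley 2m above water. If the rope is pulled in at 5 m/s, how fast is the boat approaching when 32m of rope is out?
16√255/51 ≈ 5.01 m/s

rope² = x² + 2²
x = √(32² - 2²) = 2√255
dx/dt = (rope/x) · d(rope)/dt = (32/(2√255)) · (-5) = -16√255/51 m/s
The boat approaches at 16√255/51 ≈ 5.01 m/s.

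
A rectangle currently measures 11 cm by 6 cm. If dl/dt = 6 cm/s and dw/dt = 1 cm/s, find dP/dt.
14 cm/s

P = 2(l + w)
dP/dt = 2(dl/dt + dw/dt) = 2(6 + 1) = 14 cm/s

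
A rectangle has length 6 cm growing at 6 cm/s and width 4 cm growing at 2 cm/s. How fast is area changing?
36 cm²/s

A = lw
dA/dt = w·dl/dt + l·dw/dt = 4·6 + 6·2 = 36 cm²/s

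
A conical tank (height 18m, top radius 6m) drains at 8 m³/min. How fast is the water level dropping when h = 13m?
72/(169π) ≈ 0.1356 m/min

r/h = 6/18, so r = (1/3)h
V = (1/3)πr²h = (1/3)π((1/3)h)²h = (1/27)πh³
dV/dh = (1/9)πh²
dh/dt = (dV/dt)/(dV/dh) = -8/((1/9)π·13²) = -72/(169π) m/min
The level is dropping at 72/(169π) ≈ 0.1356 m/min.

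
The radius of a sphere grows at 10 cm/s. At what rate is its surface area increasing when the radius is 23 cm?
1840π cm²/s

S = 4πr²
dS/dt = dS/dr · dr/dt = 8πr · 10
At r = 23: dS/dt = 1840π cm²/s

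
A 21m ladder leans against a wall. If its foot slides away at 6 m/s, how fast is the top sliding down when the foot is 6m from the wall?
4√5/5 ≈ 1.789 m/s

x² + y² = 21²
2x·dx/dt + 2y·dy/dt = 0
dy/dt = -x/y · dx/dt = -6/(9√5) · 6 = -4√5/5 m/s
The top is descending at 4√5/5 ≈ 1.789 m/s.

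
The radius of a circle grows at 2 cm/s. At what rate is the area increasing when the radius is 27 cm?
108π cm²/s

A = πr²
dA/dt = 2πr · dr/dt = 2π(27)(2) = 108π cm²/s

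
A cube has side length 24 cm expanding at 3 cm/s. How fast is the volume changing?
5184 cm³/s

V = s³
dV/dt = 3s² · ds/dt = 3·24²·3 = 5184 cm³/s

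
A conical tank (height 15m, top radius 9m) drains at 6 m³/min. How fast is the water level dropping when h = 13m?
50/(507π) ≈ 0.03139 m/min

r/h = 9/15, so r = (3/5)h
V = (1/3)πr²h = (1/3)π((3/5)h)²h = (3/25)πh³
dV/dh = (9/25)πh²
dh/dt = (dV/dt)/(dV/dh) = -6/((9/25)π·13²) = -50/(507π) m/min
The level is dropping at 50/(507π) ≈ 0.03139 m/min.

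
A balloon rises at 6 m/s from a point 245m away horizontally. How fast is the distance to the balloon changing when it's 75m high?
45√2626/1313 ≈ 1.756 m/s

z² = 245² + y²
z = √(245² + 75²) = 5√2626
dz/dt = y/z · dy/dt = 75/(5√2626) · 6 = 45√2626/1313 ≈ 1.756 m/s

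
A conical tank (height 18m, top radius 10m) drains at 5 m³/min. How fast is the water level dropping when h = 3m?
9/(5π) ≈ 0.573 m/min

r/h = 10/18, so r = (5/9)h
V = (1/3)πr²h = (1/3)π((5/9)h)²h = (25/243)πh³
dV/dh = (25/81)πh²
dh/dt = (dV/dt)/(dV/dh) = -5/((25/81)π·3²) = -9/(5π) m/min
The level is dropping at 9/(5π) ≈ 0.573 m/min.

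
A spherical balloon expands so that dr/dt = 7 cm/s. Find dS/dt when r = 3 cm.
168π cm²/s

S = 4πr²
dS/dt = dS/dr · dr/dt = 8πr · 7
At r = 3: dS/dt = 168π cm²/s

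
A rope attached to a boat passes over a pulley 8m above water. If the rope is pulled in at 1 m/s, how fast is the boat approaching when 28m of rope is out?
7√5/15 ≈ 1.043 m/s

rope² = x² + 8²
x = √(28² - 8²) = 12√5
dx/dt = (rope/x) · d(rope)/dt = (28/(12√5)) · (-1) = -7√5/15 m/s
The boat approaches at 7√5/15 ≈ 1.043 m/s.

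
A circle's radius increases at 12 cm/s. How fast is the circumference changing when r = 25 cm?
24π cm/s

C = 2πr
dC/dt = 2π · dr/dt = 2π · 12 = 24π cm/s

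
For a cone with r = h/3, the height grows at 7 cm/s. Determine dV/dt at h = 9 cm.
63π cm³/s

V = (1/3)π(h/3)²h = πh³/27
dV/dt = πh²/9 · 7
At h = 9: dV/dt = 63π cm³/s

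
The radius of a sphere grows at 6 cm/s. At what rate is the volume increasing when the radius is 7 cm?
1176π cm³/s

V = (4/3)πr³
dV/dt = dV/dr · dr/dt = 4πr² · 6
At r = 7: dV/dt = 1176π cm³/s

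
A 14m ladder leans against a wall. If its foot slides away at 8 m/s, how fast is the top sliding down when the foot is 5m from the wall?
40√19/57 ≈ 3.059 m/s

x² + y² = 14²
2x·dx/dt + 2y·dy/dt = 0
dy/dt = -x/y · dx/dt = -5/(3√19) · 8 = -40√19/57 m/s
The top is descending at 40√19/57 ≈ 3.059 m/s.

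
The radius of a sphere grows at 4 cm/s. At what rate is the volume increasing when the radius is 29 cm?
13456π cm³/s

V = (4/3)πr³
dV/dt = dV/dr · dr/dt = 4πr² · 4
At r = 29: dV/dt = 13456π cm³/s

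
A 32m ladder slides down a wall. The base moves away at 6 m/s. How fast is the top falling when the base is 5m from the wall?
10√111/111 ≈ 0.9492 m/s

x² + y² = 32²
2x·dx/dt + 2y·dy/dt = 0
dy/dt = -x/y · dx/dt = -5/(3√111) · 6 = -10√111/111 m/s
The top is descending at 10√111/111 ≈ 0.9492 m/s.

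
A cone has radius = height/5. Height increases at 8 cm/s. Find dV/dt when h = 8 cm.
512π/25 cm³/s

V = (1/3)π(h/5)²h = πh³/75
dV/dt = πh²/25 · 8
At h = 8: dV/dt = 512π/25 cm³/s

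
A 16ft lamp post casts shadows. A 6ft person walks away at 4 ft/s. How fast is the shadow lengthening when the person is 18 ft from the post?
12/5 ft/s

By similar triangles: 16/(x+s) = 6/s
Solving: s = 6x/10
ds/dt = 6/10 · dx/dt = 3/5 · 4 = 12/5 ft/s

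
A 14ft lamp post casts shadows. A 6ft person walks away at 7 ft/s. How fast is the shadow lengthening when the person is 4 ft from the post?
21/4 ft/s

By similar triangles: 14/(x+s) = 6/s
Solving: s = 6x/8
ds/dt = 6/8 · dx/dt = 3/4 · 7 = 21/4 ft/s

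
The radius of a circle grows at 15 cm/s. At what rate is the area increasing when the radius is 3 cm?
90π cm²/s

A = πr²
dA/dt = 2πr · dr/dt = 2π(3)(15) = 90π cm²/s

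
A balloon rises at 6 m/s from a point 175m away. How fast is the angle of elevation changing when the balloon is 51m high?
0.031602 rad/s

tan(θ) = y/175
sec²(θ) · dθ/dt = (1/175) · dy/dt
dθ/dt = cos²(θ)/175 · 6 = 175/(175² + 51²) · 6
dθ/dt = 0.031602 rad/s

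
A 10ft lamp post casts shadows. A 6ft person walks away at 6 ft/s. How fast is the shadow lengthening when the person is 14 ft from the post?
9 ft/s

By similar triangles: 10/(x+s) = 6/s
Solving: s = 6x/4
ds/dt = 6/4 · dx/dt = 3/2 · 6 = 9 ft/s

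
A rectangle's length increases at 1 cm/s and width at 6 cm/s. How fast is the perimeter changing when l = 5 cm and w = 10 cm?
14 cm/s

P = 2(l + w)
dP/dt = 2(dl/dt + dw/dt) = 2(1 + 6) = 14 cm/s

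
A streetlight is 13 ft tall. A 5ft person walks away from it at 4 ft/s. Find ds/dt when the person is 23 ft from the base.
5/2 ft/s

By similar triangles: 13/(x+s) = 5/s
Solving: s = 5x/8
ds/dt = 5/8 · dx/dt = 5/8 · 4 = 5/2 ft/s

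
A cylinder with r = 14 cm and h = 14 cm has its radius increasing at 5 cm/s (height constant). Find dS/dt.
420π cm²/s

S = 2πrh + 2πr² (lateral + bases)
dS/dt = (2πh + 4πr)·dr/dt = (2π·14 + 4π·14)·5
= 420π cm²/s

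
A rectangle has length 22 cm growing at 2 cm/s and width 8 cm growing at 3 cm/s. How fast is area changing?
82 cm²/s

A = lw
dA/dt = w·dl/dt + l·dw/dt = 8·2 + 22·3 = 82 cm²/s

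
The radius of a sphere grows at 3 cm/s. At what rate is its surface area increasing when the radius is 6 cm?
144π cm²/s

S = 4πr²
dS/dt = dS/dr · dr/dt = 8πr · 3
At r = 6: dS/dt = 144π cm²/s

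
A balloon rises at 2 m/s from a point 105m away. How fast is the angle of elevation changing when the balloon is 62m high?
0.014123 rad/s

tan(θ) = y/105
sec²(θ) · dθ/dt = (1/105) · dy/dt
dθ/dt = cos²(θ)/105 · 2 = 105/(105² + 62²) · 2
dθ/dt = 0.014123 rad/s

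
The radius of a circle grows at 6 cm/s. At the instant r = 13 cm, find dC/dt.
12π cm/s

C = 2πr
dC/dt = 2π · dr/dt = 2π · 6 = 12π cm/s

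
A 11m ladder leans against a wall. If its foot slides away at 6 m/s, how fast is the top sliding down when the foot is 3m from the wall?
9√7/14 ≈ 1.701 m/s

x² + y² = 11²
2x·dx/dt + 2y·dy/dt = 0
dy/dt = -x/y · dx/dt = -3/(4√7) · 6 = -9√7/14 m/s
The top is descending at 9√7/14 ≈ 1.701 m/s.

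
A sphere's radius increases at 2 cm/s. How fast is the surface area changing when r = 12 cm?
192π cm²/s

S = 4πr²
dS/dt = dS/dr · dr/dt = 8πr · 2
At r = 12: dS/dt = 192π cm²/s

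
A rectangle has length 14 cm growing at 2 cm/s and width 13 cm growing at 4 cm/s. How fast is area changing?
82 cm²/s

A = lw
dA/dt = w·dl/dt + l·dw/dt = 13·2 + 14·4 = 82 cm²/s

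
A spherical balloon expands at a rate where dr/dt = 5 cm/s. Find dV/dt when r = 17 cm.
5780π cm³/s

V = (4/3)πr³
dV/dt = dV/dr · dr/dt = 4πr² · 5
At r = 17: dV/dt = 5780π cm³/s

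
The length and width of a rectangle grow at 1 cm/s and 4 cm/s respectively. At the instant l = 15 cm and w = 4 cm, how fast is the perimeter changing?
10 cm/s

P = 2(l + w)
dP/dt = 2(dl/dt + dw/dt) = 2(1 + 4) = 10 cm/s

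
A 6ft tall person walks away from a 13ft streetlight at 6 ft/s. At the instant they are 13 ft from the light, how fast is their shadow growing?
36/7 ft/s

By similar triangles: 13/(x+s) = 6/s
Solving: s = 6x/7
ds/dt = 6/7 · dx/dt = 6/7 · 6 = 36/7 ft/s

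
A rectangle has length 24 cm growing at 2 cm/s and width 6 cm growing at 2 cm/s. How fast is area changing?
60 cm²/s

A = lw
dA/dt = w·dl/dt + l·dw/dt = 6·2 + 24·2 = 60 cm²/s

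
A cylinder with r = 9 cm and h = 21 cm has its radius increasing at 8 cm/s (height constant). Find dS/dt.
624π cm²/s

S = 2πrh + 2πr² (lateral + bases)
dS/dt = (2πh + 4πr)·dr/dt = (2π·21 + 4π·9)·8
= 624π cm²/s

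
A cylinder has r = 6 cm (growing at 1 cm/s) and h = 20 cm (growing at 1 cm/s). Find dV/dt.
276π cm³/s

V = πr²h
dV/dt = 2πrh·dr/dt + πr²·dh/dt
= 2π(6)(20)(1) + π(6)²(1)
= 276π cm³/s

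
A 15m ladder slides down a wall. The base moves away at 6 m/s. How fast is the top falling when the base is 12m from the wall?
8 m/s

x² + y² = 15²
2x·dx/dt + 2y·dy/dt = 0
dy/dt = -x/y · dx/dt = -12/9 · 6 = -8 m/s
The top is descending at 8 m/s.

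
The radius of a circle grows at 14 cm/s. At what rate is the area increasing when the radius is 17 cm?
476π cm²/s

A = πr²
dA/dt = 2πr · dr/dt = 2π(17)(14) = 476π cm²/s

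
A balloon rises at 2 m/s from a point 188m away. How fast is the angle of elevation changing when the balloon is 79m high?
0.009042 rad/s

tan(θ) = y/188
sec²(θ) · dθ/dt = (1/188) · dy/dt
dθ/dt = cos²(θ)/188 · 2 = 188/(188² + 79²) · 2
dθ/dt = 0.009042 rad/s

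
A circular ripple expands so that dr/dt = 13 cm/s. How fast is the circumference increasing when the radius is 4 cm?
26π cm/s

C = 2πr
dC/dt = 2π · dr/dt = 2π · 13 = 26π cm/s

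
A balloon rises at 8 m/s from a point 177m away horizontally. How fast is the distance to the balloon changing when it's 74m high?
592√36805/36805 ≈ 3.086 m/s

z² = 177² + y²
z = √(177² + 74²) = √36805
dz/dt = y/z · dy/dt = 74/√36805 · 8 = 592√36805/36805 ≈ 3.086 m/s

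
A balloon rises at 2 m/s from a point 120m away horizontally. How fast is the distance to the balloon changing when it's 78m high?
26√569/569 ≈ 1.09 m/s

z² = 120² + y²
z = √(120² + 78²) = 6√569
dz/dt = y/z · dy/dt = 78/(6√569) · 2 = 26√569/569 ≈ 1.09 m/s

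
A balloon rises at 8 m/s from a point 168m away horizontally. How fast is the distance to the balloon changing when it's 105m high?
40√89/89 ≈ 4.24 m/s

z² = 168² + y²
z = √(168² + 105²) = 21√89
dz/dt = y/z · dy/dt = 105/(21√89) · 8 = 40√89/89 ≈ 4.24 m/s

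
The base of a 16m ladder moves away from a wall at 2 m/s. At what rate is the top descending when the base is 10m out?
10√39/39 ≈ 1.601 m/s

x² + y² = 16²
2x·dx/dt + 2y·dy/dt = 0
dy/dt = -x/y · dx/dt = -10/(2√39) · 2 = -10√39/39 m/s
The top is descending at 10√39/39 ≈ 1.601 m/s.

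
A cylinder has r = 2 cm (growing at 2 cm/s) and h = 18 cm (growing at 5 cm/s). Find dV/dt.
164π cm³/s

V = πr²h
dV/dt = 2πrh·dr/dt + πr²·dh/dt
= 2π(2)(18)(2) + π(2)²(5)
= 164π cm³/s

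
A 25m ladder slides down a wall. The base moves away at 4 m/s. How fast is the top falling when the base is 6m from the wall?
24√589/589 ≈ 0.9889 m/s

x² + y² = 25²
2x·dx/dt + 2y·dy/dt = 0
dy/dt = -x/y · dx/dt = -6/√589 · 4 = -24√589/589 m/s
The top is descending at 24√589/589 ≈ 0.9889 m/s.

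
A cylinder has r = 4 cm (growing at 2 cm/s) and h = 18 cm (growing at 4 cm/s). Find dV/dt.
352π cm³/s

V = πr²h
dV/dt = 2πrh·dr/dt + πr²·dh/dt
= 2π(4)(18)(2) + π(4)²(4)
= 352π cm³/s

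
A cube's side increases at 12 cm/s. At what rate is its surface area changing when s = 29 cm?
4176 cm²/s

A = 6s²
dA/dt = 12s · ds/dt = 12·29·12 = 4176 cm²/s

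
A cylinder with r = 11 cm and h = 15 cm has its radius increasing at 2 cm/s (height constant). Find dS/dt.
148π cm²/s

S = 2πrh + 2πr² (lateral + bases)
dS/dt = (2πh + 4πr)·dr/dt = (2π·15 + 4π·11)·2
= 148π cm²/s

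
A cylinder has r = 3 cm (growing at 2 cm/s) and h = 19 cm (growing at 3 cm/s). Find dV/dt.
255π cm³/s

V = πr²h
dV/dt = 2πrh·dr/dt + πr²·dh/dt
= 2π(3)(19)(2) + π(3)²(3)
= 255π cm³/s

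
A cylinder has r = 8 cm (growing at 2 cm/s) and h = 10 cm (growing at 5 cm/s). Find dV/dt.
640π cm³/s

V = πr²h
dV/dt = 2πrh·dr/dt + πr²·dh/dt
= 2π(8)(10)(2) + π(8)²(5)
= 640π cm³/s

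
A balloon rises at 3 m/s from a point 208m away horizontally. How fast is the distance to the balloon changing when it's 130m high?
15√89/89 ≈ 1.59 m/s

z² = 208² + y²
z = √(208² + 130²) = 26√89
dz/dt = y/z · dy/dt = 130/(26√89) · 3 = 15√89/89 ≈ 1.59 m/s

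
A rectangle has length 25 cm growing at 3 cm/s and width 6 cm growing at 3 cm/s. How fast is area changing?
93 cm²/s

A = lw
dA/dt = w·dl/dt + l·dw/dt = 6·3 + 25·3 = 93 cm²/s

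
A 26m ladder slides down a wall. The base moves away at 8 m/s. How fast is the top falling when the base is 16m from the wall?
64√105/105 ≈ 6.246 m/s

x² + y² = 26²
2x·dx/dt + 2y·dy/dt = 0
dy/dt = -x/y · dx/dt = -16/(2√105) · 8 = -64√105/105 m/s
The top is descending at 64√105/105 ≈ 6.246 m/s.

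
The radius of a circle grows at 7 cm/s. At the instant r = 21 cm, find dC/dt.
14π cm/s

C = 2πr
dC/dt = 2π · dr/dt = 2π · 7 = 14π cm/s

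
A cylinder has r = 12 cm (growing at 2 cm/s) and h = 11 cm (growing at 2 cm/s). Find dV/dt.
816π cm³/s

V = πr²h
dV/dt = 2πrh·dr/dt + πr²·dh/dt
= 2π(12)(11)(2) + π(12)²(2)
= 816π cm³/s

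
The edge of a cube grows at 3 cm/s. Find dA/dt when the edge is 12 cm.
432 cm²/s

A = 6s²
dA/dt = 12s · ds/dt = 12·12·3 = 432 cm²/s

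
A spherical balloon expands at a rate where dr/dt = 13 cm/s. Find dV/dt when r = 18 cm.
16848π cm³/s

V = (4/3)πr³
dV/dt = dV/dr · dr/dt = 4πr² · 13
At r = 18: dV/dt = 16848π cm³/s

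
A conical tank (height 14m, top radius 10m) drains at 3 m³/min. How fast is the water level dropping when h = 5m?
147/(625π) ≈ 0.07487 m/min

r/h = 10/14, so r = (5/7)h
V = (1/3)πr²h = (1/3)π((5/7)h)²h = (25/147)πh³
dV/dh = (25/49)πh²
dh/dt = (dV/dt)/(dV/dh) = -3/((25/49)π·5²) = -147/(625π) m/min
The level is dropping at 147/(625π) ≈ 0.07487 m/min.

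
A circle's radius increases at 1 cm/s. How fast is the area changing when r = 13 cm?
26π cm²/s

A = πr²
dA/dt = 2πr · dr/dt = 2π(13)(1) = 26π cm²/s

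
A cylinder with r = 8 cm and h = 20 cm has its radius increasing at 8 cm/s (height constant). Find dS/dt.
576π cm²/s

S = 2πrh + 2πr² (lateral + bases)
dS/dt = (2πh + 4πr)·dr/dt = (2π·20 + 4π·8)·8
= 576π cm²/s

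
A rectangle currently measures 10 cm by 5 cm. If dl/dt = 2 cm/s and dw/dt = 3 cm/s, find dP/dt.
10 cm/s

P = 2(l + w)
dP/dt = 2(dl/dt + dw/dt) = 2(2 + 3) = 10 cm/s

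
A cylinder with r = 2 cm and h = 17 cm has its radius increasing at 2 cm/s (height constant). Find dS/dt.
84π cm²/s

S = 2πrh + 2πr² (lateral + bases)
dS/dt = (2πh + 4πr)·dr/dt = (2π·17 + 4π·2)·2
= 84π cm²/s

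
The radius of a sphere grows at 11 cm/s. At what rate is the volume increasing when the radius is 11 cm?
5324π cm³/s

V = (4/3)πr³
dV/dt = dV/dr · dr/dt = 4πr² · 11
At r = 11: dV/dt = 5324π cm³/s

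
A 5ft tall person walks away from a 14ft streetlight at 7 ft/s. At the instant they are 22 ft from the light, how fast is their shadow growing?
35/9 ft/s

By similar triangles: 14/(x+s) = 5/s
Solving: s = 5x/9
ds/dt = 5/9 · dx/dt = 5/9 · 7 = 35/9 ft/s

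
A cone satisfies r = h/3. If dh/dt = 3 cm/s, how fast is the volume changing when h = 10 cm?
100π/3 cm³/s

V = (1/3)π(h/3)²h = πh³/27
dV/dt = πh²/9 · 3
At h = 10: dV/dt = 100π/3 cm³/s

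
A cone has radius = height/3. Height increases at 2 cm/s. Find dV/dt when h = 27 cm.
162π cm³/s

V = (1/3)π(h/3)²h = πh³/27
dV/dt = πh²/9 · 2
At h = 27: dV/dt = 162π cm³/s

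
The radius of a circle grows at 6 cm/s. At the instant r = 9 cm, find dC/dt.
12π cm/s

C = 2πr
dC/dt = 2π · dr/dt = 2π · 6 = 12π cm/s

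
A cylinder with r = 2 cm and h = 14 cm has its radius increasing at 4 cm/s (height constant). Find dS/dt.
144π cm²/s

S = 2πrh + 2πr² (lateral + bases)
dS/dt = (2πh + 4πr)·dr/dt = (2π·14 + 4π·2)·4
= 144π cm²/s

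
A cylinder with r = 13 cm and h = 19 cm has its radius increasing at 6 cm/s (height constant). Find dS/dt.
540π cm²/s

S = 2πrh + 2πr² (lateral + bases)
dS/dt = (2πh + 4πr)·dr/dt = (2π·19 + 4π·13)·6
= 540π cm²/s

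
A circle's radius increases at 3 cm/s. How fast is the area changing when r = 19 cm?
114π cm²/s

A = πr²
dA/dt = 2πr · dr/dt = 2π(19)(3) = 114π cm²/s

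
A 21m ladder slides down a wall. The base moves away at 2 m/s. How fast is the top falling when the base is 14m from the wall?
4√5/5 ≈ 1.789 m/s

x² + y² = 21²
2x·dx/dt + 2y·dy/dt = 0
dy/dt = -x/y · dx/dt = -14/(7√5) · 2 = -4√5/5 m/s
The top is descending at 4√5/5 ≈ 1.789 m/s.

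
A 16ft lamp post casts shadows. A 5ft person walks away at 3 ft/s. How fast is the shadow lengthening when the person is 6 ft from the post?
15/11 ft/s

By similar triangles: 16/(x+s) = 5/s
Solving: s = 5x/11
ds/dt = 5/11 · dx/dt = 5/11 · 3 = 15/11 ft/s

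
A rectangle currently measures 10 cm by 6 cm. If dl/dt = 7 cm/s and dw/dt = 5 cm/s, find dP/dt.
24 cm/s

P = 2(l + w)
dP/dt = 2(dl/dt + dw/dt) = 2(7 + 5) = 24 cm/s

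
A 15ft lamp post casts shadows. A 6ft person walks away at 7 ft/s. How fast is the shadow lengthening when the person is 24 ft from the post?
14/3 ft/s

By similar triangles: 15/(x+s) = 6/s
Solving: s = 6x/9
ds/dt = 6/9 · dx/dt = 2/3 · 7 = 14/3 ft/s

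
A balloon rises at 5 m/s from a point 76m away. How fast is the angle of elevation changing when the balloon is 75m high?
0.03333 rad/s

tan(θ) = y/76
sec²(θ) · dθ/dt = (1/76) · dy/dt
dθ/dt = cos²(θ)/76 · 5 = 76/(76² + 75²) · 5
dθ/dt = 0.03333 rad/s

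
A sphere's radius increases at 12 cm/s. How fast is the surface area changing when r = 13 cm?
1248π cm²/s

S = 4πr²
dS/dt = dS/dr · dr/dt = 8πr · 12
At r = 13: dS/dt = 1248π cm²/s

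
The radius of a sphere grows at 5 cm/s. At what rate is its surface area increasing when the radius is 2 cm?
80π cm²/s

S = 4πr²
dS/dt = dS/dr · dr/dt = 8πr · 5
At r = 2: dS/dt = 80π cm²/s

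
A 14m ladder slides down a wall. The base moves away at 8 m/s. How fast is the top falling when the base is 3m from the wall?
24√187/187 ≈ 1.755 m/s

x² + y² = 14²
2x·dx/dt + 2y·dy/dt = 0
dy/dt = -x/y · dx/dt = -3/√187 · 8 = -24√187/187 m/s
The top is descending at 24√187/187 ≈ 1.755 m/s.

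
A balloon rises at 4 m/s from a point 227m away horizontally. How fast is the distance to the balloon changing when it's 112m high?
448√64073/64073 ≈ 1.77 m/s

z² = 227² + y²
z = √(227² + 112²) = √64073
dz/dt = y/z · dy/dt = 112/√64073 · 4 = 448√64073/64073 ≈ 1.77 m/s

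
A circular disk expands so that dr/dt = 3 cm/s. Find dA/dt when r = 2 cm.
12π cm²/s

A = πr²
dA/dt = 2πr · dr/dt = 2π(2)(3) = 12π cm²/s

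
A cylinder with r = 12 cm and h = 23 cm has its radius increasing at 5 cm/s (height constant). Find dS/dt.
470π cm²/s

S = 2πrh + 2πr² (lateral + bases)
dS/dt = (2πh + 4πr)·dr/dt = (2π·23 + 4π·12)·5
= 470π cm²/s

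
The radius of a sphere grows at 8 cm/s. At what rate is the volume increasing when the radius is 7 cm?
1568π cm³/s

V = (4/3)πr³
dV/dt = dV/dr · dr/dt = 4πr² · 8
At r = 7: dV/dt = 1568π cm³/s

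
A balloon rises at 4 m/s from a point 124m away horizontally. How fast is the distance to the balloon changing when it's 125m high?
500√31001/31001 ≈ 2.84 m/s

z² = 124² + y²
z = √(124² + 125²) = √31001
dz/dt = y/z · dy/dt = 125/√31001 · 4 = 500√31001/31001 ≈ 2.84 m/s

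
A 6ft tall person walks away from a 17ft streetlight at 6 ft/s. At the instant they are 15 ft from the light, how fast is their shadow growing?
36/11 ft/s

By similar triangles: 17/(x+s) = 6/s
Solving: s = 6x/11
ds/dt = 6/11 · dx/dt = 6/11 · 6 = 36/11 ft/s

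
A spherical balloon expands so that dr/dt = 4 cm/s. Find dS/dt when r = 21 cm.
672π cm²/s

S = 4πr²
dS/dt = dS/dr · dr/dt = 8πr · 4
At r = 21: dS/dt = 672π cm²/s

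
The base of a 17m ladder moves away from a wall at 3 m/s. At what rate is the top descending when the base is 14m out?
14√93/31 ≈ 4.355 m/s

x² + y² = 17²
2x·dx/dt + 2y·dy/dt = 0
dy/dt = -x/y · dx/dt = -14/√93 · 3 = -14√93/31 m/s
The top is descending at 14√93/31 ≈ 4.355 m/s.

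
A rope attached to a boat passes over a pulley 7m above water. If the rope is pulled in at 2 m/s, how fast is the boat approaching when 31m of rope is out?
31√57/114 ≈ 2.053 m/s

rope² = x² + 7²
x = √(31² - 7²) = 4√57
dx/dt = (rope/x) · d(rope)/dt = (31/(4√57)) · (-2) = -31√57/114 m/s
The boat approaches at 31√57/114 ≈ 2.053 m/s.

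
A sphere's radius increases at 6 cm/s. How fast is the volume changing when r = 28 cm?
18816π cm³/s

V = (4/3)πr³
dV/dt = dV/dr · dr/dt = 4πr² · 6
At r = 28: dV/dt = 18816π cm³/s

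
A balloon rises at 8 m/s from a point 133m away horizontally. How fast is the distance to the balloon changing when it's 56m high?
64√17/85 ≈ 3.104 m/s

z² = 133² + y²
z = √(133² + 56²) = 35√17
dz/dt = y/z · dy/dt = 56/(35√17) · 8 = 64√17/85 ≈ 3.104 m/s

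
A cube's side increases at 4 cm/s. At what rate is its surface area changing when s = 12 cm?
576 cm²/s

A = 6s²
dA/dt = 12s · ds/dt = 12·12·4 = 576 cm²/s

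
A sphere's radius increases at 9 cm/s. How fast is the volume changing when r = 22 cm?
17424π cm³/s

V = (4/3)πr³
dV/dt = dV/dr · dr/dt = 4πr² · 9
At r = 22: dV/dt = 17424π cm³/s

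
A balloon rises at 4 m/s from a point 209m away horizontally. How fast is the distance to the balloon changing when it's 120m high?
480/241 ≈ 1.992 m/s

z² = 209² + y²
z = √(209² + 120²) = 241
dz/dt = y/z · dy/dt = 120/241 · 4 = 480/241 ≈ 1.992 m/s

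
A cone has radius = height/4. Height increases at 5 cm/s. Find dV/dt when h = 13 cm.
845π/16 cm³/s

V = (1/3)π(h/4)²h = πh³/48
dV/dt = πh²/16 · 5
At h = 13: dV/dt = 845π/16 cm³/s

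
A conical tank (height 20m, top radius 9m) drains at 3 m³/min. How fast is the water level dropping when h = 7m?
400/(1323π) ≈ 0.09624 m/min

r/h = 9/20, so r = (9/20)h
V = (1/3)πr²h = (1/3)π((9/20)h)²h = (27/400)πh³
dV/dh = (81/400)πh²
dh/dt = (dV/dt)/(dV/dh) = -3/((81/400)π·7²) = -400/(1323π) m/min
The level is dropping at 400/(1323π) ≈ 0.09624 m/min.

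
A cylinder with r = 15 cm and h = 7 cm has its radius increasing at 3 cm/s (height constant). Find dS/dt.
222π cm²/s

S = 2πrh + 2πr² (lateral + bases)
dS/dt = (2πh + 4πr)·dr/dt = (2π·7 + 4π·15)·3
= 222π cm²/s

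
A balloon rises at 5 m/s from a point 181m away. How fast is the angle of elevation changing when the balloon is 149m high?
0.016466 rad/s

tan(θ) = y/181
sec²(θ) · dθ/dt = (1/181) · dy/dt
dθ/dt = cos²(θ)/181 · 5 = 181/(181² + 149²) · 5
dθ/dt = 0.016466 rad/s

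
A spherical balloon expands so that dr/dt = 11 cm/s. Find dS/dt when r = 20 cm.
1760π cm²/s

S = 4πr²
dS/dt = dS/dr · dr/dt = 8πr · 11
At r = 20: dS/dt = 1760π cm²/s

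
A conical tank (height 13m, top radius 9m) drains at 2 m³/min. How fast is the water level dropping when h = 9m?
338/(6561π) ≈ 0.0164 m/min

r/h = 9/13, so r = (9/13)h
V = (1/3)πr²h = (1/3)π((9/13)h)²h = (27/169)πh³
dV/dh = (81/169)πh²
dh/dt = (dV/dt)/(dV/dh) = -2/((81/169)π·9²) = -338/(6561π) m/min
The level is dropping at 338/(6561π) ≈ 0.0164 m/min.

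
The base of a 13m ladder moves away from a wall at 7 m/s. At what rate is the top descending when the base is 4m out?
28√17/51 ≈ 2.264 m/s

x² + y² = 13²
2x·dx/dt + 2y·dy/dt = 0
dy/dt = -x/y · dx/dt = -4/(3√17) · 7 = -28√17/51 m/s
The top is descending at 28√17/51 ≈ 2.264 m/s.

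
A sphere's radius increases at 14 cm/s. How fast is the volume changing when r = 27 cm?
40824π cm³/s

V = (4/3)πr³
dV/dt = dV/dr · dr/dt = 4πr² · 14
At r = 27: dV/dt = 40824π cm³/s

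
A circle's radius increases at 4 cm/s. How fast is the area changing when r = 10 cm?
80π cm²/s

A = πr²
dA/dt = 2πr · dr/dt = 2π(10)(4) = 80π cm²/s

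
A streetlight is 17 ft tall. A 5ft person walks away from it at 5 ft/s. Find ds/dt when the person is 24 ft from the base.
25/12 ft/s

By similar triangles: 17/(x+s) = 5/s
Solving: s = 5x/12
ds/dt = 5/12 · dx/dt = 5/12 · 5 = 25/12 ft/s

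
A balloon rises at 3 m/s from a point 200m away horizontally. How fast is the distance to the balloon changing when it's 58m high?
87√10841/10841 ≈ 0.8356 m/s

z² = 200² + y²
z = √(200² + 58²) = 2√10841
dz/dt = y/z · dy/dt = 58/(2√10841) · 3 = 87√10841/10841 ≈ 0.8356 m/s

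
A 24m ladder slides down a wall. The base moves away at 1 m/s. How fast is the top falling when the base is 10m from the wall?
5√119/119 ≈ 0.4583 m/s

x² + y² = 24²
2x·dx/dt + 2y·dy/dt = 0
dy/dt = -x/y · dx/dt = -10/(2√119) · 1 = -5√119/119 m/s
The top is descending at 5√119/119 ≈ 0.4583 m/s.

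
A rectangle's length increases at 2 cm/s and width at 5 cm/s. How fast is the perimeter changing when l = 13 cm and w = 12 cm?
14 cm/s

P = 2(l + w)
dP/dt = 2(dl/dt + dw/dt) = 2(2 + 5) = 14 cm/s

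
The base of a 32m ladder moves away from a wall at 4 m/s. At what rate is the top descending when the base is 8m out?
4√15/15 ≈ 1.033 m/s

x² + y² = 32²
2x·dx/dt + 2y·dy/dt = 0
dy/dt = -x/y · dx/dt = -8/(8√15) · 4 = -4√15/15 m/s
The top is descending at 4√15/15 ≈ 1.033 m/s.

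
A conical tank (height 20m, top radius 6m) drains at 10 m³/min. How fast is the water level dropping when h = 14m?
250/(441π) ≈ 0.1804 m/min

r/h = 6/20, so r = (3/10)h
V = (1/3)πr²h = (1/3)π((3/10)h)²h = (3/100)πh³
dV/dh = (9/100)πh²
dh/dt = (dV/dt)/(dV/dh) = -10/((9/100)π·14²) = -250/(441π) m/min
The level is dropping at 250/(441π) ≈ 0.1804 m/min.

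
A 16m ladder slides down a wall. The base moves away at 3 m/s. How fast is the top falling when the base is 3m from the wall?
9√247/247 ≈ 0.5727 m/s

x² + y² = 16²
2x·dx/dt + 2y·dy/dt = 0
dy/dt = -x/y · dx/dt = -3/√247 · 3 = -9√247/247 m/s
The top is descending at 9√247/247 ≈ 0.5727 m/s.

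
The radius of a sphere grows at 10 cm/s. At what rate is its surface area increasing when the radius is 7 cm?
560π cm²/s

S = 4πr²
dS/dt = dS/dr · dr/dt = 8πr · 10
At r = 7: dS/dt = 560π cm²/s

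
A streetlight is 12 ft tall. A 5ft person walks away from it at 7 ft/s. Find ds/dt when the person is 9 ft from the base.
5 ft/s

By similar triangles: 12/(x+s) = 5/s
Solving: s = 5x/7
ds/dt = 5/7 · dx/dt = 5/7 · 7 = 5 ft/s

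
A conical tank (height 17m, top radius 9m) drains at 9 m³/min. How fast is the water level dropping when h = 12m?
289/(1296π) ≈ 0.07098 m/min

r/h = 9/17, so r = (9/17)h
V = (1/3)πr²h = (1/3)π((9/17)h)²h = (27/289)πh³
dV/dh = (81/289)πh²
dh/dt = (dV/dt)/(dV/dh) = -9/((81/289)π·12²) = -289/(1296π) m/min
The level is dropping at 289/(1296π) ≈ 0.07098 m/min.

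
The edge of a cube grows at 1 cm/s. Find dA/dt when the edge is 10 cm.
120 cm²/s

A = 6s²
dA/dt = 12s · ds/dt = 12·10·1 = 120 cm²/s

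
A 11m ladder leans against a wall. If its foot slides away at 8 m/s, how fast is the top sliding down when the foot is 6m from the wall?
48√85/85 ≈ 5.206 m/s

x² + y² = 11²
2x·dx/dt + 2y·dy/dt = 0
dy/dt = -x/y · dx/dt = -6/√85 · 8 = -48√85/85 m/s
The top is descending at 48√85/85 ≈ 5.206 m/s.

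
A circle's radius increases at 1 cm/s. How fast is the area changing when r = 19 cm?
38π cm²/s

A = πr²
dA/dt = 2πr · dr/dt = 2π(19)(1) = 38π cm²/s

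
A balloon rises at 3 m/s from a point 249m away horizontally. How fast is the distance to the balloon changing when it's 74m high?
222√67477/67477 ≈ 0.8546 m/s

z² = 249² + y²
z = √(249² + 74²) = √67477
dz/dt = y/z · dy/dt = 74/√67477 · 3 = 222√67477/67477 ≈ 0.8546 m/s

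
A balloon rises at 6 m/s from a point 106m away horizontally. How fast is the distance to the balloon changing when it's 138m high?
207√7570/3785 ≈ 4.758 m/s

z² = 106² + y²
z = √(106² + 138²) = 2√7570
dz/dt = y/z · dy/dt = 138/(2√7570) · 6 = 207√7570/3785 ≈ 4.758 m/s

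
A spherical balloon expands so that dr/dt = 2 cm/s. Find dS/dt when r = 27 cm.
432π cm²/s

S = 4πr²
dS/dt = dS/dr · dr/dt = 8πr · 2
At r = 27: dS/dt = 432π cm²/s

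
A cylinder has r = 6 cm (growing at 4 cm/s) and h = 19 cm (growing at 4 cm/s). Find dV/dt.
1056π cm³/s

V = πr²h
dV/dt = 2πrh·dr/dt + πr²·dh/dt
= 2π(6)(19)(4) + π(6)²(4)
= 1056π cm³/s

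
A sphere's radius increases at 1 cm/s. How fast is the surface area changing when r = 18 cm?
144π cm²/s

S = 4πr²
dS/dt = dS/dr · dr/dt = 8πr · 1
At r = 18: dS/dt = 144π cm²/s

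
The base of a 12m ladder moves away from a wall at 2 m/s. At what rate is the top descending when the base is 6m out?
2√3/3 ≈ 1.155 m/s

x² + y² = 12²
2x·dx/dt + 2y·dy/dt = 0
dy/dt = -x/y · dx/dt = -6/(6√3) · 2 = -2√3/3 m/s
The top is descending at 2√3/3 ≈ 1.155 m/s.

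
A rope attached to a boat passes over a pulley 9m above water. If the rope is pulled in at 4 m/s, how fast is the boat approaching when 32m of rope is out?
128√943/943 ≈ 4.168 m/s

rope² = x² + 9²
x = √(32² - 9²) = √943
dx/dt = (rope/x) · d(rope)/dt = (32/√943) · (-4) = -128√943/943 m/s
The boat approaches at 128√943/943 ≈ 4.168 m/s.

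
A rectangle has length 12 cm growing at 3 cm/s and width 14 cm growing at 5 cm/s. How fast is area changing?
102 cm²/s

A = lw
dA/dt = w·dl/dt + l·dw/dt = 14·3 + 12·5 = 102 cm²/s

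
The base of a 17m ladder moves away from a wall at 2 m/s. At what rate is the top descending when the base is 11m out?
11√42/42 ≈ 1.697 m/s

x² + y² = 17²
2x·dx/dt + 2y·dy/dt = 0
dy/dt = -x/y · dx/dt = -11/(2√42) · 2 = -11√42/42 m/s
The top is descending at 11√42/42 ≈ 1.697 m/s.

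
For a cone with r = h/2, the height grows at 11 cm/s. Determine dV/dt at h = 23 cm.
5819π/4 cm³/s

V = (1/3)π(h/2)²h = πh³/12
dV/dt = πh²/4 · 11
At h = 23: dV/dt = 5819π/4 cm³/s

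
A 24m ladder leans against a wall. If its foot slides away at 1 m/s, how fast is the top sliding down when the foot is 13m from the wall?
13√407/407 ≈ 0.6444 m/s

x² + y² = 24²
2x·dx/dt + 2y·dy/dt = 0
dy/dt = -x/y · dx/dt = -13/√407 · 1 = -13√407/407 m/s
The top is descending at 13√407/407 ≈ 0.6444 m/s.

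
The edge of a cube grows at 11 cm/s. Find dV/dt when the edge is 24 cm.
19008 cm³/s

V = s³
dV/dt = 3s² · ds/dt = 3·24²·11 = 19008 cm³/s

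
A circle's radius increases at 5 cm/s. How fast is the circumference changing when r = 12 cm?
10π cm/s

C = 2πr
dC/dt = 2π · dr/dt = 2π · 5 = 10π cm/s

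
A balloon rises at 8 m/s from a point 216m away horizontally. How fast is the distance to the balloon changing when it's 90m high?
40/13 ≈ 3.077 m/s

z² = 216² + y²
z = √(216² + 90²) = 234
dz/dt = y/z · dy/dt = 90/234 · 8 = 40/13 ≈ 3.077 m/s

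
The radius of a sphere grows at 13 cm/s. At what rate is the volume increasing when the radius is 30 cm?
46800π cm³/s

V = (4/3)πr³
dV/dt = dV/dr · dr/dt = 4πr² · 13
At r = 30: dV/dt = 46800π cm³/s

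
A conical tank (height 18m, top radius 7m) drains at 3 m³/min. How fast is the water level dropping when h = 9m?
12/(49π) ≈ 0.07795 m/min

r/h = 7/18, so r = (7/18)h
V = (1/3)πr²h = (1/3)π((7/18)h)²h = (49/972)πh³
dV/dh = (49/324)πh²
dh/dt = (dV/dt)/(dV/dh) = -3/((49/324)π·9²) = -12/(49π) m/min
The level is dropping at 12/(49π) ≈ 0.07795 m/min.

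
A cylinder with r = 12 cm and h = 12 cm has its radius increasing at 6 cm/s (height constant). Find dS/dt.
432π cm²/s

S = 2πrh + 2πr² (lateral + bases)
dS/dt = (2πh + 4πr)·dr/dt = (2π·12 + 4π·12)·6
= 432π cm²/s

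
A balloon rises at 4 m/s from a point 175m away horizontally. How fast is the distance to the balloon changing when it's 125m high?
10√74/37 ≈ 2.325 m/s

z² = 175² + y²
z = √(175² + 125²) = 25√74
dz/dt = y/z · dy/dt = 125/(25√74) · 4 = 10√74/37 ≈ 2.325 m/s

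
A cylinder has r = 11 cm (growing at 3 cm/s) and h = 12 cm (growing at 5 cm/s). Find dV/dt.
1397π cm³/s

V = πr²h
dV/dt = 2πrh·dr/dt + πr²·dh/dt
= 2π(11)(12)(3) + π(11)²(5)
= 1397π cm³/s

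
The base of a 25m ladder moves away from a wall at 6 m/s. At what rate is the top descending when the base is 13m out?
13√114/38 ≈ 3.653 m/s

x² + y² = 25²
2x·dx/dt + 2y·dy/dt = 0
dy/dt = -x/y · dx/dt = -13/(2√114) · 6 = -13√114/38 m/s
The top is descending at 13√114/38 ≈ 3.653 m/s.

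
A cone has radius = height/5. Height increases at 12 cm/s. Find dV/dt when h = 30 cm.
432π cm³/s

V = (1/3)π(h/5)²h = πh³/75
dV/dt = πh²/25 · 12
At h = 30: dV/dt = 432π cm³/s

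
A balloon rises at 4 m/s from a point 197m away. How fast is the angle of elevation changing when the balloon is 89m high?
0.016863 rad/s

tan(θ) = y/197
sec²(θ) · dθ/dt = (1/197) · dy/dt
dθ/dt = cos²(θ)/197 · 4 = 197/(197² + 89²) · 4
dθ/dt = 0.016863 rad/s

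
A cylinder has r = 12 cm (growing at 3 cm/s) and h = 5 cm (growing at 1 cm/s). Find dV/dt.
504π cm³/s

V = πr²h
dV/dt = 2πrh·dr/dt + πr²·dh/dt
= 2π(12)(5)(3) + π(12)²(1)
= 504π cm³/s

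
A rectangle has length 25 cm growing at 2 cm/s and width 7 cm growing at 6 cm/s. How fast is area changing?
164 cm²/s

A = lw
dA/dt = w·dl/dt + l·dw/dt = 7·2 + 25·6 = 164 cm²/s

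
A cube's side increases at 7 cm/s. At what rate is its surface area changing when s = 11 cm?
924 cm²/s

A = 6s²
dA/dt = 12s · ds/dt = 12·11·7 = 924 cm²/s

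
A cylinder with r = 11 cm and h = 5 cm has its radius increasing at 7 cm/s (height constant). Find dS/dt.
378π cm²/s

S = 2πrh + 2πr² (lateral + bases)
dS/dt = (2πh + 4πr)·dr/dt = (2π·5 + 4π·11)·7
= 378π cm²/s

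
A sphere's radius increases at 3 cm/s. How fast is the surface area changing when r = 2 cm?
48π cm²/s

S = 4πr²
dS/dt = dS/dr · dr/dt = 8πr · 3
At r = 2: dS/dt = 48π cm²/s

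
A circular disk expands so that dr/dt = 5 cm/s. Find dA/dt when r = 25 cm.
250π cm²/s

A = πr²
dA/dt = 2πr · dr/dt = 2π(25)(5) = 250π cm²/s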